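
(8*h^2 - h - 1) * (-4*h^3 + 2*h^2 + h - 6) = -32*h^5 + 20*h^4 + 10*h^3 - 51*h^2 + 5*h + 6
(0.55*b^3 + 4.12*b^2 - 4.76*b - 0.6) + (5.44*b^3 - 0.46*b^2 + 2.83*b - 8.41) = 5.99*b^3 + 3.66*b^2 - 1.93*b - 9.01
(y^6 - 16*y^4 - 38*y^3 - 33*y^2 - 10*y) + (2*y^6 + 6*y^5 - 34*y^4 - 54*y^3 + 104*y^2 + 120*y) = 3*y^6 + 6*y^5 - 50*y^4 - 92*y^3 + 71*y^2 + 110*y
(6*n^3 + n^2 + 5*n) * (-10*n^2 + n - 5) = -60*n^5 - 4*n^4 - 79*n^3 - 25*n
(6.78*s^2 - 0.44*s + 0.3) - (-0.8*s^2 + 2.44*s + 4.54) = 7.58*s^2 - 2.88*s - 4.24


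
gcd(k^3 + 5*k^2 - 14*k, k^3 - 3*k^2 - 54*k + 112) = k^2 + 5*k - 14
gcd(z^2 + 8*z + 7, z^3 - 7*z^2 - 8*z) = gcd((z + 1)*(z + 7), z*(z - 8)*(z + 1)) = z + 1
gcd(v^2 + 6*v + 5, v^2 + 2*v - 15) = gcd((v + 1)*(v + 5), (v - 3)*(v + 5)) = v + 5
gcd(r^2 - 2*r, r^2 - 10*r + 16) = r - 2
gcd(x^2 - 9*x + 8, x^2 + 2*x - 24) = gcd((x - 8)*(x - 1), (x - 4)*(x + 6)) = 1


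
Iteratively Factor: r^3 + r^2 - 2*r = (r + 2)*(r^2 - r) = r*(r + 2)*(r - 1)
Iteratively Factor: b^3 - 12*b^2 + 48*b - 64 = (b - 4)*(b^2 - 8*b + 16) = (b - 4)^2*(b - 4)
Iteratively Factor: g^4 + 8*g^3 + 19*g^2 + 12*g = (g + 3)*(g^3 + 5*g^2 + 4*g) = (g + 3)*(g + 4)*(g^2 + g) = g*(g + 3)*(g + 4)*(g + 1)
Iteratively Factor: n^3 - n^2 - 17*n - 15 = (n - 5)*(n^2 + 4*n + 3) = (n - 5)*(n + 3)*(n + 1)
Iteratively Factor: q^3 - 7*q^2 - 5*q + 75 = (q + 3)*(q^2 - 10*q + 25) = (q - 5)*(q + 3)*(q - 5)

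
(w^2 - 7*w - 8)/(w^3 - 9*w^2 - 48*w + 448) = (w + 1)/(w^2 - w - 56)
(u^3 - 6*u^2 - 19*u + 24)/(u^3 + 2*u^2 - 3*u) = (u - 8)/u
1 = 1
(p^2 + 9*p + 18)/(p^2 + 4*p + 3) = (p + 6)/(p + 1)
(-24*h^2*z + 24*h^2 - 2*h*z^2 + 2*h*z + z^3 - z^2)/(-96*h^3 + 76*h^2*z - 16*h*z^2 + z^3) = (4*h*z - 4*h + z^2 - z)/(16*h^2 - 10*h*z + z^2)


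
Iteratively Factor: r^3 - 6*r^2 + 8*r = (r)*(r^2 - 6*r + 8) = r*(r - 4)*(r - 2)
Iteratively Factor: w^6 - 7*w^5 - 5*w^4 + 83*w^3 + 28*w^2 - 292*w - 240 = (w + 2)*(w^5 - 9*w^4 + 13*w^3 + 57*w^2 - 86*w - 120) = (w - 5)*(w + 2)*(w^4 - 4*w^3 - 7*w^2 + 22*w + 24) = (w - 5)*(w - 4)*(w + 2)*(w^3 - 7*w - 6) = (w - 5)*(w - 4)*(w + 2)^2*(w^2 - 2*w - 3) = (w - 5)*(w - 4)*(w - 3)*(w + 2)^2*(w + 1)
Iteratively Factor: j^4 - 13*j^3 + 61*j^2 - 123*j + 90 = (j - 3)*(j^3 - 10*j^2 + 31*j - 30) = (j - 3)^2*(j^2 - 7*j + 10) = (j - 5)*(j - 3)^2*(j - 2)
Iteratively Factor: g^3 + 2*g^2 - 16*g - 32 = (g + 4)*(g^2 - 2*g - 8) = (g - 4)*(g + 4)*(g + 2)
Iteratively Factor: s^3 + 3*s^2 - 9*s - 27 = (s - 3)*(s^2 + 6*s + 9) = (s - 3)*(s + 3)*(s + 3)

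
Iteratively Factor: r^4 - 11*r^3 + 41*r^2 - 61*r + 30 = (r - 5)*(r^3 - 6*r^2 + 11*r - 6) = (r - 5)*(r - 1)*(r^2 - 5*r + 6) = (r - 5)*(r - 2)*(r - 1)*(r - 3)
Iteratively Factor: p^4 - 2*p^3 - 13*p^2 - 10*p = (p - 5)*(p^3 + 3*p^2 + 2*p) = p*(p - 5)*(p^2 + 3*p + 2) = p*(p - 5)*(p + 1)*(p + 2)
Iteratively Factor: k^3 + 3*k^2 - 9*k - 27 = (k + 3)*(k^2 - 9) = (k - 3)*(k + 3)*(k + 3)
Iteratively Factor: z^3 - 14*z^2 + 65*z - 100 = (z - 5)*(z^2 - 9*z + 20) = (z - 5)^2*(z - 4)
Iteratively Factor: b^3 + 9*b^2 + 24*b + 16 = (b + 4)*(b^2 + 5*b + 4) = (b + 4)^2*(b + 1)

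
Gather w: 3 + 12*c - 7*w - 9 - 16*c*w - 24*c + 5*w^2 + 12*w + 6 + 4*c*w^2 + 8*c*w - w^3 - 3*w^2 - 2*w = -12*c - w^3 + w^2*(4*c + 2) + w*(3 - 8*c)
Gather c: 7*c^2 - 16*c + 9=7*c^2 - 16*c + 9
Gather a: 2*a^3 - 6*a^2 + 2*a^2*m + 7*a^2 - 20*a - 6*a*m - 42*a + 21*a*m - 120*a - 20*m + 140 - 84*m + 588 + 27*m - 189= 2*a^3 + a^2*(2*m + 1) + a*(15*m - 182) - 77*m + 539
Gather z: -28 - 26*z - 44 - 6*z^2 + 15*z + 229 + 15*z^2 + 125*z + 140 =9*z^2 + 114*z + 297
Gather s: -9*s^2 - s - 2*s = -9*s^2 - 3*s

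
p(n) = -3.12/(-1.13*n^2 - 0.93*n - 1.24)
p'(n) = -3.12*(2.26*n + 0.93)/(-1.13*n^2 - 0.93*n - 1.24)^2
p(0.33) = 1.87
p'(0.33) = -1.87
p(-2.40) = 0.57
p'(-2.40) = 0.46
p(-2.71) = 0.44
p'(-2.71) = 0.33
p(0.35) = 1.83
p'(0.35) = -1.85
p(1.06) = 0.89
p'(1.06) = -0.85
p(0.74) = 1.22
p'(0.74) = -1.25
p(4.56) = 0.11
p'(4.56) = -0.04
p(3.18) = 0.20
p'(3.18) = -0.10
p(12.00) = 0.02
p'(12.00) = -0.00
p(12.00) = 0.02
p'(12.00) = -0.00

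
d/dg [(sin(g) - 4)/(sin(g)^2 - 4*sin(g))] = -cos(g)/sin(g)^2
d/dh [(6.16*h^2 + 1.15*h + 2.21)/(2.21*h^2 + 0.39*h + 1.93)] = (-0.1391*h^2 + 14.0094*h + 1.3576)/(4.8841*h^4 + 1.7238*h^3 + 8.6827*h^2 + 1.5054*h + 3.7249)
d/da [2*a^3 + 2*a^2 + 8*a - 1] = 6*a^2 + 4*a + 8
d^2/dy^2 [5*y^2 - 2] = 10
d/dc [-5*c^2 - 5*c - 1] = -10*c - 5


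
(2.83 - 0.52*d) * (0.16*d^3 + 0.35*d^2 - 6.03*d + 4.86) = -0.0832*d^4 + 0.2708*d^3 + 4.1261*d^2 - 19.5921*d + 13.7538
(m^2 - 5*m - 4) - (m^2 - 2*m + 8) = -3*m - 12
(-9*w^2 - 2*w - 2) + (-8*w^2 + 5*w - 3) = -17*w^2 + 3*w - 5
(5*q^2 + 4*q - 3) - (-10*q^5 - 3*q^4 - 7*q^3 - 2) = 10*q^5 + 3*q^4 + 7*q^3 + 5*q^2 + 4*q - 1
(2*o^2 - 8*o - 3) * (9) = 18*o^2 - 72*o - 27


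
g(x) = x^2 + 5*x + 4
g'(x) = 2*x + 5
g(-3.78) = -0.61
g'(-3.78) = -2.56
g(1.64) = 14.89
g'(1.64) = 8.28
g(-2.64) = -2.23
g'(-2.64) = -0.28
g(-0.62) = 1.28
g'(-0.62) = 3.76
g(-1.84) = -1.81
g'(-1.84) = 1.32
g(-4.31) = 1.03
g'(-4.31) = -3.62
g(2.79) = 25.73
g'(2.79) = 10.58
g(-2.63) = -2.23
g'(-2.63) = -0.26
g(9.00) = 130.00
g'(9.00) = 23.00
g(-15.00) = 154.00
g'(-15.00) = -25.00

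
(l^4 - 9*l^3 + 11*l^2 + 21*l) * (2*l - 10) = 2*l^5 - 28*l^4 + 112*l^3 - 68*l^2 - 210*l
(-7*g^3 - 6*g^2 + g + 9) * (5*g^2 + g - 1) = -35*g^5 - 37*g^4 + 6*g^3 + 52*g^2 + 8*g - 9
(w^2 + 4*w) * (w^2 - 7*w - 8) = w^4 - 3*w^3 - 36*w^2 - 32*w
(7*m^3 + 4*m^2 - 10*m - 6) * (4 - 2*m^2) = -14*m^5 - 8*m^4 + 48*m^3 + 28*m^2 - 40*m - 24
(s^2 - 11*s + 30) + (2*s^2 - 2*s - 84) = 3*s^2 - 13*s - 54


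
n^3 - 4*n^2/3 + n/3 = n*(n - 1)*(n - 1/3)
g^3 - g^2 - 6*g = g*(g - 3)*(g + 2)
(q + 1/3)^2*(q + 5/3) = q^3 + 7*q^2/3 + 11*q/9 + 5/27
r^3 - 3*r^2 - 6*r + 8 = (r - 4)*(r - 1)*(r + 2)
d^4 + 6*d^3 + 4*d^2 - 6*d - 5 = (d - 1)*(d + 1)^2*(d + 5)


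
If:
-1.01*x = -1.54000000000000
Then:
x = 1.52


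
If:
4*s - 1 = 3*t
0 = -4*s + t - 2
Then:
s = -7/8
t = -3/2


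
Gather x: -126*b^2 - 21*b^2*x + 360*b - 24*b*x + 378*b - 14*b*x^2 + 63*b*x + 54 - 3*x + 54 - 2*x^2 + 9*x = -126*b^2 + 738*b + x^2*(-14*b - 2) + x*(-21*b^2 + 39*b + 6) + 108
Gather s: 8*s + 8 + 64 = 8*s + 72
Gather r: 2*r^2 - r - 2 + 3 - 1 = 2*r^2 - r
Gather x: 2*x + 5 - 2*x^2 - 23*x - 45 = -2*x^2 - 21*x - 40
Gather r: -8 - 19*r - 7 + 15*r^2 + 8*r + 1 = 15*r^2 - 11*r - 14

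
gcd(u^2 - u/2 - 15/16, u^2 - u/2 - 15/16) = u^2 - u/2 - 15/16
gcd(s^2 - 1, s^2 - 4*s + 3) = s - 1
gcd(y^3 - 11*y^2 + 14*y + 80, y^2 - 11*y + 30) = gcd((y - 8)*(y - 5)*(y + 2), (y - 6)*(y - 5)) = y - 5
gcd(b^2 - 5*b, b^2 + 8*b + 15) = 1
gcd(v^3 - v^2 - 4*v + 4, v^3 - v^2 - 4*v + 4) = v^3 - v^2 - 4*v + 4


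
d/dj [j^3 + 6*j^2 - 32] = 3*j*(j + 4)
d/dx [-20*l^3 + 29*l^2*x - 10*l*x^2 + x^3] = 29*l^2 - 20*l*x + 3*x^2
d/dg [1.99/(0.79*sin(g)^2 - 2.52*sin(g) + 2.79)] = (5.0148 - 3.1442*sin(g))*cos(g)/(0.79*sin(g)^2 - 2.52*sin(g) + 2.79)^2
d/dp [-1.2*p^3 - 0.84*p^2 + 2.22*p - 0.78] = -3.6*p^2 - 1.68*p + 2.22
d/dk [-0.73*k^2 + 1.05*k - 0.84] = 1.05 - 1.46*k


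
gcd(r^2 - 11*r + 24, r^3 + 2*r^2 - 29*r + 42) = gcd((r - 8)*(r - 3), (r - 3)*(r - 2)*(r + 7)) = r - 3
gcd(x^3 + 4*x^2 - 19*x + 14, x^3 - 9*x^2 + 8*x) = x - 1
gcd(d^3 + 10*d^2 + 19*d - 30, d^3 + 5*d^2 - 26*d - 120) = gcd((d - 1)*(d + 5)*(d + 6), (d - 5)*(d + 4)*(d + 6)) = d + 6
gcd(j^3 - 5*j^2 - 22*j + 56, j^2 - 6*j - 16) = 1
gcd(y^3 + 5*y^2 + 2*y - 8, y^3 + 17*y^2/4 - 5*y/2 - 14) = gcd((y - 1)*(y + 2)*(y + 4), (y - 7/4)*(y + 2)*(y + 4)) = y^2 + 6*y + 8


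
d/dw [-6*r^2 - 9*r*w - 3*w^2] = -9*r - 6*w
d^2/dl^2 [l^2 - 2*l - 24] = 2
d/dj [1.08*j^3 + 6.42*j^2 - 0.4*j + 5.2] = 3.24*j^2 + 12.84*j - 0.4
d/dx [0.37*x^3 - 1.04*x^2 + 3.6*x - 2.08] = 1.11*x^2 - 2.08*x + 3.6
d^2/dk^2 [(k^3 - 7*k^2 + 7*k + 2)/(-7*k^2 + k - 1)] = 12*(-48*k^3 - 73*k^2 + 31*k + 2)/(343*k^6 - 147*k^5 + 168*k^4 - 43*k^3 + 24*k^2 - 3*k + 1)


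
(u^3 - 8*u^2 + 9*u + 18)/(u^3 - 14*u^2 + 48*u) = (u^2 - 2*u - 3)/(u*(u - 8))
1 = 1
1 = 1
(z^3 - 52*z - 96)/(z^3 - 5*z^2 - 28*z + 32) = (z^2 + 8*z + 12)/(z^2 + 3*z - 4)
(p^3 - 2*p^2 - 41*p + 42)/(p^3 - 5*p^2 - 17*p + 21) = (p + 6)/(p + 3)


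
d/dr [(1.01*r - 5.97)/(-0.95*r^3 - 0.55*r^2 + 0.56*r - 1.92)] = (1.919*r^3 - 16.459*r^2 - 6.567*r + 1.404)/(0.9025*r^6 + 1.045*r^5 - 0.7615*r^4 + 3.032*r^3 + 2.4256*r^2 - 2.1504*r + 3.6864)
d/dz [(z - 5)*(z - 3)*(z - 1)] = 3*z^2 - 18*z + 23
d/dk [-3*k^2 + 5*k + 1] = 5 - 6*k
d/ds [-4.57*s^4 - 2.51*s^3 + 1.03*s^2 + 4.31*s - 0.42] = -18.28*s^3 - 7.53*s^2 + 2.06*s + 4.31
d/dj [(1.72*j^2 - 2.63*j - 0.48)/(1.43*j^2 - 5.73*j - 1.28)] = (-6.0947*j^2 - 3.0304*j + 0.616)/(2.0449*j^4 - 16.3878*j^3 + 29.1721*j^2 + 14.6688*j + 1.6384)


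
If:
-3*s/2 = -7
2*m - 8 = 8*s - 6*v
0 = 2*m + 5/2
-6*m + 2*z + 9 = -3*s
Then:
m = -5/4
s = 14/3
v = 287/36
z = -61/4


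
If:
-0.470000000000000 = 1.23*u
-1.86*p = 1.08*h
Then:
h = -1.72222222222222*p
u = -0.38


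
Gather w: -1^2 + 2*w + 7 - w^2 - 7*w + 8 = -w^2 - 5*w + 14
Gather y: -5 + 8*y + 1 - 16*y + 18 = 14 - 8*y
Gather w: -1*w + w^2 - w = w^2 - 2*w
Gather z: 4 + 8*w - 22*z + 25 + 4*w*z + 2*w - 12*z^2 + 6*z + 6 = 10*w - 12*z^2 + z*(4*w - 16) + 35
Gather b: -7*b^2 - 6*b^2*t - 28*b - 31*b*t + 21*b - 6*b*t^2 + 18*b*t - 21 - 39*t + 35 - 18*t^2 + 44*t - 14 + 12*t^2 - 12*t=b^2*(-6*t - 7) + b*(-6*t^2 - 13*t - 7) - 6*t^2 - 7*t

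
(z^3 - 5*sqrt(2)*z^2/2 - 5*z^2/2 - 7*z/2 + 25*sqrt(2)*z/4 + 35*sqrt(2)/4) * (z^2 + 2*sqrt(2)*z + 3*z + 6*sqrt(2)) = z^5 - sqrt(2)*z^4/2 + z^4/2 - 21*z^3 - sqrt(2)*z^3/4 - 31*z^2/2 + 11*sqrt(2)*z^2/2 + 21*sqrt(2)*z/4 + 110*z + 105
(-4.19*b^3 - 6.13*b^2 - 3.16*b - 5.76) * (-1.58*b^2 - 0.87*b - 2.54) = 6.6202*b^5 + 13.3307*b^4 + 20.9685*b^3 + 27.4202*b^2 + 13.0376*b + 14.6304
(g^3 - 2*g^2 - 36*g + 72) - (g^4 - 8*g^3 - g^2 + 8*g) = -g^4 + 9*g^3 - g^2 - 44*g + 72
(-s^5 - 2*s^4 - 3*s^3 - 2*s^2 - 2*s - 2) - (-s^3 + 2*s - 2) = -s^5 - 2*s^4 - 2*s^3 - 2*s^2 - 4*s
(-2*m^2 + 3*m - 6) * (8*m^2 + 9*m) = -16*m^4 + 6*m^3 - 21*m^2 - 54*m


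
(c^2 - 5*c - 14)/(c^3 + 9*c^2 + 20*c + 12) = (c - 7)/(c^2 + 7*c + 6)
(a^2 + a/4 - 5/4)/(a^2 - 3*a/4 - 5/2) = (a - 1)/(a - 2)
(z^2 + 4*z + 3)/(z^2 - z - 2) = (z + 3)/(z - 2)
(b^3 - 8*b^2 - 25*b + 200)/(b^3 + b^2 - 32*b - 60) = (b^2 - 13*b + 40)/(b^2 - 4*b - 12)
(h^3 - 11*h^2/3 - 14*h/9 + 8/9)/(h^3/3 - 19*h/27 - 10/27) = 3*(3*h^2 - 13*h + 4)/(3*h^2 - 2*h - 5)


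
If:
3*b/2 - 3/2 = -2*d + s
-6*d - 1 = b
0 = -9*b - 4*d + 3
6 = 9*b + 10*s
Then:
No Solution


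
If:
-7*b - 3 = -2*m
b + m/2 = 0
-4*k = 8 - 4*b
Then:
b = -3/11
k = -25/11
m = 6/11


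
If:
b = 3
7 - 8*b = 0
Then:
No Solution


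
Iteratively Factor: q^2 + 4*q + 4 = (q + 2)*(q + 2)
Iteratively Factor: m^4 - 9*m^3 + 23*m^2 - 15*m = (m - 1)*(m^3 - 8*m^2 + 15*m) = m*(m - 1)*(m^2 - 8*m + 15) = m*(m - 3)*(m - 1)*(m - 5)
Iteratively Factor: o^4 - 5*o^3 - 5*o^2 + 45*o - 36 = (o + 3)*(o^3 - 8*o^2 + 19*o - 12) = (o - 3)*(o + 3)*(o^2 - 5*o + 4) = (o - 3)*(o - 1)*(o + 3)*(o - 4)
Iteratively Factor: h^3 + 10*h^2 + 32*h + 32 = (h + 2)*(h^2 + 8*h + 16) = (h + 2)*(h + 4)*(h + 4)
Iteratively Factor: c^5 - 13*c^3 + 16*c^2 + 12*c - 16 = (c + 4)*(c^4 - 4*c^3 + 3*c^2 + 4*c - 4) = (c - 2)*(c + 4)*(c^3 - 2*c^2 - c + 2) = (c - 2)*(c + 1)*(c + 4)*(c^2 - 3*c + 2) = (c - 2)^2*(c + 1)*(c + 4)*(c - 1)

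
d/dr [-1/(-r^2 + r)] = (1 - 2*r)/(r^2*(r - 1)^2)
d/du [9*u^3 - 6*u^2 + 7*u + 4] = 27*u^2 - 12*u + 7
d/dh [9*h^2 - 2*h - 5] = 18*h - 2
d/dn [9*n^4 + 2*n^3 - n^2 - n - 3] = 36*n^3 + 6*n^2 - 2*n - 1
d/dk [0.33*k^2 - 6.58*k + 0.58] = 0.66*k - 6.58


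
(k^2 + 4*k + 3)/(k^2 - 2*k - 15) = (k + 1)/(k - 5)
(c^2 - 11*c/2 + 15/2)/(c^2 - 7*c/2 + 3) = (2*c^2 - 11*c + 15)/(2*c^2 - 7*c + 6)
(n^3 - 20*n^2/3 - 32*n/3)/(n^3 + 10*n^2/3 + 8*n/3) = (n - 8)/(n + 2)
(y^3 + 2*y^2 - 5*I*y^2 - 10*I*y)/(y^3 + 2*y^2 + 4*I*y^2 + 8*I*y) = (y - 5*I)/(y + 4*I)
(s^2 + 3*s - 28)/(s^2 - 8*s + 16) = (s + 7)/(s - 4)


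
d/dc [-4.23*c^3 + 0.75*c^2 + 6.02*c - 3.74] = -12.69*c^2 + 1.5*c + 6.02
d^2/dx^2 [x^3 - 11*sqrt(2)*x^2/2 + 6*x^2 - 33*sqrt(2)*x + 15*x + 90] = 6*x - 11*sqrt(2) + 12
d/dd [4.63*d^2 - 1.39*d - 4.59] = 9.26*d - 1.39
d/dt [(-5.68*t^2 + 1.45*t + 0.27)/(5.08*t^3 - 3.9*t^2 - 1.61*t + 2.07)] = (28.8544*t^4 - 14.732*t^3 + 10.685*t^2 - 21.4092*t + 3.4362)/(25.8064*t^6 - 39.624*t^5 - 1.1476*t^4 + 33.5892*t^3 - 13.5539*t^2 - 6.6654*t + 4.2849)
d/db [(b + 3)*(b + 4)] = 2*b + 7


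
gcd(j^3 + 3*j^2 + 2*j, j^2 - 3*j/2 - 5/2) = j + 1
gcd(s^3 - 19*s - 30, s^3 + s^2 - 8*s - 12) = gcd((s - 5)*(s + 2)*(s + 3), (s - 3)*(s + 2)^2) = s + 2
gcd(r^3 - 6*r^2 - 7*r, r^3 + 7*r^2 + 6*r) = r^2 + r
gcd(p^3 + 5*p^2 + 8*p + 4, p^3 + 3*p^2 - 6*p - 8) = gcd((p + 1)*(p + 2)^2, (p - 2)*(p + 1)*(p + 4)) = p + 1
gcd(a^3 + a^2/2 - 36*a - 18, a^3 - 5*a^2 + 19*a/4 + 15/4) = a + 1/2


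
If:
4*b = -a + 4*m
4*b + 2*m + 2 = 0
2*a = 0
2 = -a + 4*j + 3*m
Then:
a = 0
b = -1/3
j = 3/4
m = -1/3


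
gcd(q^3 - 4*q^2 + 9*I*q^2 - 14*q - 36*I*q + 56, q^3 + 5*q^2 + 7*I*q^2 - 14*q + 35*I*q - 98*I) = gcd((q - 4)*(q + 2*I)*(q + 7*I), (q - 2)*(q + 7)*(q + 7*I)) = q + 7*I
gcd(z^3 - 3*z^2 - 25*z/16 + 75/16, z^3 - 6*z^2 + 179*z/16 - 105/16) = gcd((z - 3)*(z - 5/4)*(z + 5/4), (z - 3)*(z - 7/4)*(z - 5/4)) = z^2 - 17*z/4 + 15/4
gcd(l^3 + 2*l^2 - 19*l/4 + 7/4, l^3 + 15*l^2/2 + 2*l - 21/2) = l - 1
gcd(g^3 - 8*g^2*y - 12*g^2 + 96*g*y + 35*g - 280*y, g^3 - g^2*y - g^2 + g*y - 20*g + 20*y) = g - 5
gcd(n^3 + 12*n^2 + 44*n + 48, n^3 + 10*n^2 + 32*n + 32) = n^2 + 6*n + 8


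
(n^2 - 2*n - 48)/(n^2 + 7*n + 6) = (n - 8)/(n + 1)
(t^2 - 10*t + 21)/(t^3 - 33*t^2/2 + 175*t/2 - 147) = 2*(t - 3)/(2*t^2 - 19*t + 42)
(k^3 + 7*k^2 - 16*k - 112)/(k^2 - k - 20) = (k^2 + 3*k - 28)/(k - 5)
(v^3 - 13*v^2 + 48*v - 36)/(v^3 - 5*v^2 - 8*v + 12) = (v - 6)/(v + 2)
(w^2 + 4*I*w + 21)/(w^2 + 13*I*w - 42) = (w - 3*I)/(w + 6*I)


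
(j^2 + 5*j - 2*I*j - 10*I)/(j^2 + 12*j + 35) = (j - 2*I)/(j + 7)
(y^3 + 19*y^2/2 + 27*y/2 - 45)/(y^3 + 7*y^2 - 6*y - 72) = (y^2 + 7*y/2 - 15/2)/(y^2 + y - 12)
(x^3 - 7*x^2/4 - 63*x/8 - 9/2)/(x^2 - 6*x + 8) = (8*x^2 + 18*x + 9)/(8*(x - 2))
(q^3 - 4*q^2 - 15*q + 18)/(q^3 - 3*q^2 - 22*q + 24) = (q + 3)/(q + 4)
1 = 1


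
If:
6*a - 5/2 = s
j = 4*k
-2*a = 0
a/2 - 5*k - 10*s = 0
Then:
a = 0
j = 20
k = 5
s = -5/2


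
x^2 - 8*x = x*(x - 8)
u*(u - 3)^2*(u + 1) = u^4 - 5*u^3 + 3*u^2 + 9*u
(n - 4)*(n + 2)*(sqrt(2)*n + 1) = sqrt(2)*n^3 - 2*sqrt(2)*n^2 + n^2 - 8*sqrt(2)*n - 2*n - 8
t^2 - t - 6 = (t - 3)*(t + 2)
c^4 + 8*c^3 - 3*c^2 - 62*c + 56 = (c - 2)*(c - 1)*(c + 4)*(c + 7)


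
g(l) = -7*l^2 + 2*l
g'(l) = 2 - 14*l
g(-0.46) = -2.40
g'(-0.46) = 8.44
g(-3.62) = -98.97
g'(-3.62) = 52.68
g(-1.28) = -14.03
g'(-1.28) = 19.92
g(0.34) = -0.13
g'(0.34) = -2.76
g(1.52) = -13.13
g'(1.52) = -19.28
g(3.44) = -75.96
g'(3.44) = -46.16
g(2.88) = -52.30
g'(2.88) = -38.32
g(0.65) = -1.66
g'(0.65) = -7.10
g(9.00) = -549.00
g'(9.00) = -124.00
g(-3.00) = -69.00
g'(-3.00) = 44.00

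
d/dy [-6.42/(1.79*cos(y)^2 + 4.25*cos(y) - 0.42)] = -(22.9836*cos(y) + 27.285)*sin(y)/(1.79*cos(y)^2 + 4.25*cos(y) - 0.42)^2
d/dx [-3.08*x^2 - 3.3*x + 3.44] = -6.16*x - 3.3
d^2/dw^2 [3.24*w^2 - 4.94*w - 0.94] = 6.48000000000000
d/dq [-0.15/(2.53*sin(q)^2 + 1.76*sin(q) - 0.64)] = (0.759*sin(q) + 0.264)*cos(q)/(2.53*sin(q)^2 + 1.76*sin(q) - 0.64)^2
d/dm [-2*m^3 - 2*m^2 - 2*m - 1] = -6*m^2 - 4*m - 2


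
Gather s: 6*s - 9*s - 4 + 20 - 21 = -3*s - 5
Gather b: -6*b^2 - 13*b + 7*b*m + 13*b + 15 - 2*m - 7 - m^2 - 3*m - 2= -6*b^2 + 7*b*m - m^2 - 5*m + 6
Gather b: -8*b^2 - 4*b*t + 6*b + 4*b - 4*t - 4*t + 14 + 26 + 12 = -8*b^2 + b*(10 - 4*t) - 8*t + 52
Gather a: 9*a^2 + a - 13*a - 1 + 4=9*a^2 - 12*a + 3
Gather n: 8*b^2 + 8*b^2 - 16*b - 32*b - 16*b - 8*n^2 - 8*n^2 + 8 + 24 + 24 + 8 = 16*b^2 - 64*b - 16*n^2 + 64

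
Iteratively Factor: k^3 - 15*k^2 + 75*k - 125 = (k - 5)*(k^2 - 10*k + 25) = (k - 5)^2*(k - 5)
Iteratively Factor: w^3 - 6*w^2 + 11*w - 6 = (w - 2)*(w^2 - 4*w + 3) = (w - 3)*(w - 2)*(w - 1)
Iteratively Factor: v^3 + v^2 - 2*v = (v + 2)*(v^2 - v) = (v - 1)*(v + 2)*(v)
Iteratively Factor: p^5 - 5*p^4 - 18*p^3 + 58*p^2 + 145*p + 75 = (p - 5)*(p^4 - 18*p^2 - 32*p - 15) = (p - 5)^2*(p^3 + 5*p^2 + 7*p + 3) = (p - 5)^2*(p + 1)*(p^2 + 4*p + 3) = (p - 5)^2*(p + 1)^2*(p + 3)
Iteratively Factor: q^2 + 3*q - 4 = (q + 4)*(q - 1)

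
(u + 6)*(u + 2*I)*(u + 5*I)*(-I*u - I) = -I*u^4 + 7*u^3 - 7*I*u^3 + 49*u^2 + 4*I*u^2 + 42*u + 70*I*u + 60*I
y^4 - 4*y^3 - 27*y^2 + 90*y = y*(y - 6)*(y - 3)*(y + 5)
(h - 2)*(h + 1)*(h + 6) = h^3 + 5*h^2 - 8*h - 12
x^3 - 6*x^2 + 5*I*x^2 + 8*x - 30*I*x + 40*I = (x - 4)*(x - 2)*(x + 5*I)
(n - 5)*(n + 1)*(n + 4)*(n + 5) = n^4 + 5*n^3 - 21*n^2 - 125*n - 100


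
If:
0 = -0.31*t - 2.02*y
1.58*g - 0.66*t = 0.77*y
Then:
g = -2.23458554512046*y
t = -6.51612903225806*y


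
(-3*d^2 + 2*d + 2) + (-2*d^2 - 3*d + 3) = -5*d^2 - d + 5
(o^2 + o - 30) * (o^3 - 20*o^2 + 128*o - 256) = o^5 - 19*o^4 + 78*o^3 + 472*o^2 - 4096*o + 7680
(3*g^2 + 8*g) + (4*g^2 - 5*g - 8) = 7*g^2 + 3*g - 8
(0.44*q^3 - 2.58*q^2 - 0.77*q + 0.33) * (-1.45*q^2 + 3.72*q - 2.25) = -0.638*q^5 + 5.3778*q^4 - 9.4711*q^3 + 2.4621*q^2 + 2.9601*q - 0.7425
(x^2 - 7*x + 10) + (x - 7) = x^2 - 6*x + 3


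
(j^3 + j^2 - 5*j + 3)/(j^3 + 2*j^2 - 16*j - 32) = (j^3 + j^2 - 5*j + 3)/(j^3 + 2*j^2 - 16*j - 32)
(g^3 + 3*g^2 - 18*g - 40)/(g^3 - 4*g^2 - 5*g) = (-g^3 - 3*g^2 + 18*g + 40)/(g*(-g^2 + 4*g + 5))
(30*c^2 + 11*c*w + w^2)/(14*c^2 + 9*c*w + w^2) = (30*c^2 + 11*c*w + w^2)/(14*c^2 + 9*c*w + w^2)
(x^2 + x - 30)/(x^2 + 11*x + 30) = (x - 5)/(x + 5)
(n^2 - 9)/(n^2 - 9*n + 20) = (n^2 - 9)/(n^2 - 9*n + 20)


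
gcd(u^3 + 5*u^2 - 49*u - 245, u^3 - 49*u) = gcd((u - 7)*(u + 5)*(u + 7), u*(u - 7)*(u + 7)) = u^2 - 49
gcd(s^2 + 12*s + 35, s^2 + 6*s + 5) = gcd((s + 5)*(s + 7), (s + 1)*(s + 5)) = s + 5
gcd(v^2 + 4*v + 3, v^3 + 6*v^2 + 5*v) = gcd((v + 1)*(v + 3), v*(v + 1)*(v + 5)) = v + 1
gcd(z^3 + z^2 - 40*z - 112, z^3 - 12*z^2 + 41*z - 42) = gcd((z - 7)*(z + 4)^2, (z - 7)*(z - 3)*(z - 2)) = z - 7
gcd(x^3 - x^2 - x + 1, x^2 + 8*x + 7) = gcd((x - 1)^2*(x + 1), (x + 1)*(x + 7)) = x + 1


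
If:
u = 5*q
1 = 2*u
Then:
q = 1/10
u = 1/2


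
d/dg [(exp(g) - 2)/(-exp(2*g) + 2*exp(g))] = exp(-g)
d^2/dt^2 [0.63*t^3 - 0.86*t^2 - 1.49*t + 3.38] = 3.78*t - 1.72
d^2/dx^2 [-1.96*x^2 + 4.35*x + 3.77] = -3.92000000000000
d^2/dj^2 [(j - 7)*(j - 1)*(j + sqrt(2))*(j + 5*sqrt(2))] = 12*j^2 - 48*j + 36*sqrt(2)*j - 96*sqrt(2) + 34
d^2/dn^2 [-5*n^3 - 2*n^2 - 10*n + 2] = -30*n - 4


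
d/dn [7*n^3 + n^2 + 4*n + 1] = 21*n^2 + 2*n + 4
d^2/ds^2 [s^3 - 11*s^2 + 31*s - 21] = 6*s - 22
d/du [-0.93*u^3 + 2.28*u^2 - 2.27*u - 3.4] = -2.79*u^2 + 4.56*u - 2.27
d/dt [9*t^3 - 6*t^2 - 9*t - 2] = 27*t^2 - 12*t - 9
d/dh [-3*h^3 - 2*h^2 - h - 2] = -9*h^2 - 4*h - 1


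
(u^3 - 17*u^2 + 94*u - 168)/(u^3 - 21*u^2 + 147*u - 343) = (u^2 - 10*u + 24)/(u^2 - 14*u + 49)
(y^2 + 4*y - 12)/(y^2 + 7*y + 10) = (y^2 + 4*y - 12)/(y^2 + 7*y + 10)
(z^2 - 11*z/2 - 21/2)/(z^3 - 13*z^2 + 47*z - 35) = (z + 3/2)/(z^2 - 6*z + 5)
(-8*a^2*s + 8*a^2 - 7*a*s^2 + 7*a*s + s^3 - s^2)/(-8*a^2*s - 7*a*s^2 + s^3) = (s - 1)/s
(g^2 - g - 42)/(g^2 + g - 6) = (g^2 - g - 42)/(g^2 + g - 6)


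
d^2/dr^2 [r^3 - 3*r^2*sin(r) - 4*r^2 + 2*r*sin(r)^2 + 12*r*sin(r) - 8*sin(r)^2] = 3*r^2*sin(r) - 12*sqrt(2)*r*sin(r + pi/4) + 4*r*cos(2*r) + 6*r - 6*sin(r) + 4*sin(2*r) + 24*cos(r) - 16*cos(2*r) - 8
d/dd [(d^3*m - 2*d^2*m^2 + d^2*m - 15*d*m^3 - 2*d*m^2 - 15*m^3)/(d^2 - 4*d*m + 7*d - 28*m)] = m*((2*d - 4*m + 7)*(-d^3 + 2*d^2*m - d^2 + 15*d*m^2 + 2*d*m + 15*m^2) + (d^2 - 4*d*m + 7*d - 28*m)*(3*d^2 - 4*d*m + 2*d - 15*m^2 - 2*m))/(d^2 - 4*d*m + 7*d - 28*m)^2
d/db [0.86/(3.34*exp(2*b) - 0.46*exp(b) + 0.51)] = (0.3956 - 5.7448*exp(b))*exp(b)/(3.34*exp(2*b) - 0.46*exp(b) + 0.51)^2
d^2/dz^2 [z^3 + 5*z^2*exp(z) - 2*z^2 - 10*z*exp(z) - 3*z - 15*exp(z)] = 5*z^2*exp(z) + 10*z*exp(z) + 6*z - 25*exp(z) - 4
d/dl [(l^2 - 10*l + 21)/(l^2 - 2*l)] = 2*(4*l^2 - 21*l + 21)/(l^2*(l^2 - 4*l + 4))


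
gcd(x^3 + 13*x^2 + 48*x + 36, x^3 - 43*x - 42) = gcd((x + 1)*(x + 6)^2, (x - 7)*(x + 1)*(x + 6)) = x^2 + 7*x + 6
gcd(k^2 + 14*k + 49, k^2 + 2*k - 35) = k + 7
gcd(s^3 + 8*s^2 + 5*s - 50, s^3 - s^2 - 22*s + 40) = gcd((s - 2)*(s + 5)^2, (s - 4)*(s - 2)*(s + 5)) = s^2 + 3*s - 10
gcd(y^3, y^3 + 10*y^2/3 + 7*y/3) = y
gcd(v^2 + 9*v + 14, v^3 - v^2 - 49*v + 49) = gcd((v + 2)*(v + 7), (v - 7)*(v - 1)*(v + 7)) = v + 7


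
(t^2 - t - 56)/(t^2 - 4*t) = (t^2 - t - 56)/(t*(t - 4))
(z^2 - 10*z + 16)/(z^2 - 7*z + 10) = (z - 8)/(z - 5)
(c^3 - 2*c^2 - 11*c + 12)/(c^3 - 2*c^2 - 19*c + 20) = (c^2 - c - 12)/(c^2 - c - 20)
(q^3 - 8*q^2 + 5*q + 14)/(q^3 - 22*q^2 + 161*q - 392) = (q^2 - q - 2)/(q^2 - 15*q + 56)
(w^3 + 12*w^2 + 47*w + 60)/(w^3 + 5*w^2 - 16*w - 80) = (w + 3)/(w - 4)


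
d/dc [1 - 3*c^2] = -6*c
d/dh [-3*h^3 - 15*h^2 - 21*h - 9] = -9*h^2 - 30*h - 21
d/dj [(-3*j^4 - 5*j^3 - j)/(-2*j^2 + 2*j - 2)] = (3*j^5 - 2*j^4 + j^3 + 7*j^2 + 1/2)/(j^4 - 2*j^3 + 3*j^2 - 2*j + 1)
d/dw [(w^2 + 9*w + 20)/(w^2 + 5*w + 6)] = 2*(-2*w^2 - 14*w - 23)/(w^4 + 10*w^3 + 37*w^2 + 60*w + 36)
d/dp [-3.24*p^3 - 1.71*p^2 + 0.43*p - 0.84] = -9.72*p^2 - 3.42*p + 0.43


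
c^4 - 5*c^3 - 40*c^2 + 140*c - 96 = (c - 8)*(c - 2)*(c - 1)*(c + 6)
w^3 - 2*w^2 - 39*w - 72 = (w - 8)*(w + 3)^2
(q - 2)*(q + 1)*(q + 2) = q^3 + q^2 - 4*q - 4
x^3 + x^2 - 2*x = x*(x - 1)*(x + 2)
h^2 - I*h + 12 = (h - 4*I)*(h + 3*I)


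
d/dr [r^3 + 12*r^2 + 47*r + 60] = 3*r^2 + 24*r + 47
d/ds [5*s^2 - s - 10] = 10*s - 1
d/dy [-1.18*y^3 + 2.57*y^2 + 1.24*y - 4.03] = -3.54*y^2 + 5.14*y + 1.24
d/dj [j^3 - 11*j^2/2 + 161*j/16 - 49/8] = 3*j^2 - 11*j + 161/16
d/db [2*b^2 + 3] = 4*b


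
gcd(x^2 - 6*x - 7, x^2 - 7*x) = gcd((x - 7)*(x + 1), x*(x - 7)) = x - 7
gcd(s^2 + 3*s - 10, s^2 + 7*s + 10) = s + 5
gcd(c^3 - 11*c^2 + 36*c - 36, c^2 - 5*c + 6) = c^2 - 5*c + 6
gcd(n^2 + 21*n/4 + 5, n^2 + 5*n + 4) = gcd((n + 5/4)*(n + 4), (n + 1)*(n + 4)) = n + 4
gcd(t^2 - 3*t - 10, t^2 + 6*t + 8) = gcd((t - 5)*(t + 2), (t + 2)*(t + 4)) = t + 2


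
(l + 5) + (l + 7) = 2*l + 12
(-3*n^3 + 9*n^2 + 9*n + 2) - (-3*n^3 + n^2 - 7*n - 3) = 8*n^2 + 16*n + 5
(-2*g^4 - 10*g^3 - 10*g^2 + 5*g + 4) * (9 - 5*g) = 10*g^5 + 32*g^4 - 40*g^3 - 115*g^2 + 25*g + 36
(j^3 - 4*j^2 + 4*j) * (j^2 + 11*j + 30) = j^5 + 7*j^4 - 10*j^3 - 76*j^2 + 120*j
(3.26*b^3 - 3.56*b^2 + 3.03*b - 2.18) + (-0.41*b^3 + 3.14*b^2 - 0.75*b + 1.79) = 2.85*b^3 - 0.42*b^2 + 2.28*b - 0.39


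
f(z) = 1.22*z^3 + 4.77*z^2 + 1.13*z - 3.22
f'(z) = 3.66*z^2 + 9.54*z + 1.13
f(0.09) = -3.08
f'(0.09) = 2.02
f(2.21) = 35.74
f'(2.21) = 40.09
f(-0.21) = -3.26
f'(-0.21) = -0.71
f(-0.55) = -2.60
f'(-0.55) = -3.01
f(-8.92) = -499.64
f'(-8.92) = 207.25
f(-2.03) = 3.94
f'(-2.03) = -3.15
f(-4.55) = -24.53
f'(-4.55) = 33.49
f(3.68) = 126.34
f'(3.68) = 85.80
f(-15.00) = -3064.42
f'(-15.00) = 681.53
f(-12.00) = -1438.06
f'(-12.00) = 413.69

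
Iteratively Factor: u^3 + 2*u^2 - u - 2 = (u + 2)*(u^2 - 1) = (u - 1)*(u + 2)*(u + 1)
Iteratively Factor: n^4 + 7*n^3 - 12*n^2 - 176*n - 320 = (n - 5)*(n^3 + 12*n^2 + 48*n + 64) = (n - 5)*(n + 4)*(n^2 + 8*n + 16) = (n - 5)*(n + 4)^2*(n + 4)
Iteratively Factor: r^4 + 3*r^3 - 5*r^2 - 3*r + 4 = (r - 1)*(r^3 + 4*r^2 - r - 4) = (r - 1)*(r + 4)*(r^2 - 1) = (r - 1)*(r + 1)*(r + 4)*(r - 1)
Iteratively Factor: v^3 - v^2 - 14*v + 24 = (v + 4)*(v^2 - 5*v + 6) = (v - 2)*(v + 4)*(v - 3)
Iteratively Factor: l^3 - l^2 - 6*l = (l + 2)*(l^2 - 3*l) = l*(l + 2)*(l - 3)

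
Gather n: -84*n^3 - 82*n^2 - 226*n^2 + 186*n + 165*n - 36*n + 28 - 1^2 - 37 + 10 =-84*n^3 - 308*n^2 + 315*n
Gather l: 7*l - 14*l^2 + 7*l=-14*l^2 + 14*l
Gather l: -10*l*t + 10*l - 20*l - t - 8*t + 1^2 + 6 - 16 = l*(-10*t - 10) - 9*t - 9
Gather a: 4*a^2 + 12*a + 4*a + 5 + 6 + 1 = 4*a^2 + 16*a + 12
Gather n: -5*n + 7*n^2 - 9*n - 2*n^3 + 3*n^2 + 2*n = -2*n^3 + 10*n^2 - 12*n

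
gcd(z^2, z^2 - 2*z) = z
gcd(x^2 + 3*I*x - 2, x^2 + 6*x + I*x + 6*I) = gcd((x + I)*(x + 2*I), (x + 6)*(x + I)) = x + I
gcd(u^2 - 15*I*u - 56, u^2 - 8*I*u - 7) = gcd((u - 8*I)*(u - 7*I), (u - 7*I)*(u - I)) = u - 7*I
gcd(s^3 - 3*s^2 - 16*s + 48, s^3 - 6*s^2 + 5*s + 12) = s^2 - 7*s + 12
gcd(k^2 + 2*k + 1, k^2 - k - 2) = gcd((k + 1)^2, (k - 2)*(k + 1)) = k + 1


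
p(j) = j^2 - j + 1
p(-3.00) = 13.00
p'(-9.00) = -19.00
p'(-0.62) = -2.24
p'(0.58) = 0.16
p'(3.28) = 5.56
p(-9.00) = 91.00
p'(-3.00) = -7.00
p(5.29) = 23.69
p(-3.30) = 15.19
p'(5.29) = 9.58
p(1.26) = 1.33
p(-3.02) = 13.14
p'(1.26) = 1.52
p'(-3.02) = -7.04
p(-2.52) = 9.87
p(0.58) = 0.76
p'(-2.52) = -6.04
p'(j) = 2*j - 1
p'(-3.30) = -7.60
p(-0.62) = 2.00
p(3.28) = 8.48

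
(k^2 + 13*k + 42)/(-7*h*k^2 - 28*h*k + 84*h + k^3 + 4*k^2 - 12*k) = (-k - 7)/(7*h*k - 14*h - k^2 + 2*k)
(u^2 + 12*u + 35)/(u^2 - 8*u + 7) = (u^2 + 12*u + 35)/(u^2 - 8*u + 7)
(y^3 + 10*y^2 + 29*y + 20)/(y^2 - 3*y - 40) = (y^2 + 5*y + 4)/(y - 8)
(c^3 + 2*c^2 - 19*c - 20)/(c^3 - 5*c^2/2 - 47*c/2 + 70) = 2*(c + 1)/(2*c - 7)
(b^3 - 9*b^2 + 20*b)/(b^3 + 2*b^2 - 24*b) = (b - 5)/(b + 6)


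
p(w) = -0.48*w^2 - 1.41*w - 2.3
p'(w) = -0.96*w - 1.41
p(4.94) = -20.98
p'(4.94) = -6.15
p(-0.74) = -1.52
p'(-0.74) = -0.70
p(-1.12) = -1.32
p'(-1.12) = -0.33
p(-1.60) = -1.27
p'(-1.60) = 0.13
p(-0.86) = -1.44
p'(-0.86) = -0.58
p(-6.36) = -12.75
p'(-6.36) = 4.70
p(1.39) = -5.19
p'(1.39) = -2.74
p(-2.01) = -1.41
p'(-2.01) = 0.52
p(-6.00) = -11.12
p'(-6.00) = 4.35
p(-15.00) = -89.15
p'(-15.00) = 12.99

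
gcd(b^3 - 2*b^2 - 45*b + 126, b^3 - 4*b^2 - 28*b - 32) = 1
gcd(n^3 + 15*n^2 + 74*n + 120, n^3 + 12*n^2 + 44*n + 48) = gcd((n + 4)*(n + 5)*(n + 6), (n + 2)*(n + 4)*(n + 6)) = n^2 + 10*n + 24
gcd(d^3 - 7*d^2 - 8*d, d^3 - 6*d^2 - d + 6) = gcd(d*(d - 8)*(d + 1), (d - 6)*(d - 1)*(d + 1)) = d + 1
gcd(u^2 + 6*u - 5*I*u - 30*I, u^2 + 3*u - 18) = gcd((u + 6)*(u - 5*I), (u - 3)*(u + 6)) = u + 6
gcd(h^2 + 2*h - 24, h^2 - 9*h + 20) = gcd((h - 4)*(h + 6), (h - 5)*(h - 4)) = h - 4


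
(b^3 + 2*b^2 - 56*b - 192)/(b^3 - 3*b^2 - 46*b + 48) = (b + 4)/(b - 1)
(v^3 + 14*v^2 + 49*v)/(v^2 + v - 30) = v*(v^2 + 14*v + 49)/(v^2 + v - 30)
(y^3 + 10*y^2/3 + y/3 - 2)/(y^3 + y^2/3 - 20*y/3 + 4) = (y + 1)/(y - 2)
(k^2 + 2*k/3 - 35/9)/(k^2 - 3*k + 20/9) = (3*k + 7)/(3*k - 4)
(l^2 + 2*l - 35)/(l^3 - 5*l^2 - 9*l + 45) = (l + 7)/(l^2 - 9)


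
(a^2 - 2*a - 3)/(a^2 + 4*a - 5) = (a^2 - 2*a - 3)/(a^2 + 4*a - 5)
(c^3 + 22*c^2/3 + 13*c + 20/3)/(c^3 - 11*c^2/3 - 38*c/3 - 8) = (c + 5)/(c - 6)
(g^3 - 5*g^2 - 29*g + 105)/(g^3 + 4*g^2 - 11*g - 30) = (g - 7)/(g + 2)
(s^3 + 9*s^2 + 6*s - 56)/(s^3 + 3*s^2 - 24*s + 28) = (s + 4)/(s - 2)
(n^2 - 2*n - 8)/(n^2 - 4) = (n - 4)/(n - 2)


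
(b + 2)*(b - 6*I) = b^2 + 2*b - 6*I*b - 12*I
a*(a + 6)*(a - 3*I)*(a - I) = a^4 + 6*a^3 - 4*I*a^3 - 3*a^2 - 24*I*a^2 - 18*a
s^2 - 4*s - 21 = (s - 7)*(s + 3)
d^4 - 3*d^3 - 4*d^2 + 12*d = d*(d - 3)*(d - 2)*(d + 2)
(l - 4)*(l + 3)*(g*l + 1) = g*l^3 - g*l^2 - 12*g*l + l^2 - l - 12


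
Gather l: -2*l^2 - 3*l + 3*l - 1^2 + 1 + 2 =2 - 2*l^2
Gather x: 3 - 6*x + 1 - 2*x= 4 - 8*x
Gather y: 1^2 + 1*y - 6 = y - 5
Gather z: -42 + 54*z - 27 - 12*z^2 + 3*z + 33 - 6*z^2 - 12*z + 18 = -18*z^2 + 45*z - 18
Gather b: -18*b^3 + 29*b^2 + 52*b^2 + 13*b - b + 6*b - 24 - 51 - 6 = -18*b^3 + 81*b^2 + 18*b - 81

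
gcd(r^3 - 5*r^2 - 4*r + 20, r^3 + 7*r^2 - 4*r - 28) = r^2 - 4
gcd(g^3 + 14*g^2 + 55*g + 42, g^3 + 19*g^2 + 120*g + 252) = g^2 + 13*g + 42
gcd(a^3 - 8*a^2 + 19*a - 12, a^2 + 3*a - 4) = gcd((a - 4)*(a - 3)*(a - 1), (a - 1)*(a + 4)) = a - 1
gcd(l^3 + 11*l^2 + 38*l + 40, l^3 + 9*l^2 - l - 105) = l + 5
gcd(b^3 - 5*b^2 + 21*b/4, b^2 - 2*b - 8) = 1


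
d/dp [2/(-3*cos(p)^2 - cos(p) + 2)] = -2*(6*cos(p) + 1)*sin(p)/(3*cos(p)^2 + cos(p) - 2)^2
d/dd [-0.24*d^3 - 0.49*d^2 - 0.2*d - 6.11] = -0.72*d^2 - 0.98*d - 0.2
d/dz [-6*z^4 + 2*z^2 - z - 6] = -24*z^3 + 4*z - 1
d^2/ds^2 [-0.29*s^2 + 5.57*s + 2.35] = -0.580000000000000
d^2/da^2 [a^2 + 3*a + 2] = 2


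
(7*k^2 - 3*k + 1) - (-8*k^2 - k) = 15*k^2 - 2*k + 1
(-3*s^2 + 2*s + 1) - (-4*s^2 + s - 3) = s^2 + s + 4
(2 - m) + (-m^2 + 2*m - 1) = -m^2 + m + 1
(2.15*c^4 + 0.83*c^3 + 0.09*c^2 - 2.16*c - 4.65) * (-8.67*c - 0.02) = -18.6405*c^5 - 7.2391*c^4 - 0.7969*c^3 + 18.7254*c^2 + 40.3587*c + 0.093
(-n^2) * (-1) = n^2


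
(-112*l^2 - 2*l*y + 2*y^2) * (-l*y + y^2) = 112*l^3*y - 110*l^2*y^2 - 4*l*y^3 + 2*y^4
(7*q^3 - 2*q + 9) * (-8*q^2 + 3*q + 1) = -56*q^5 + 21*q^4 + 23*q^3 - 78*q^2 + 25*q + 9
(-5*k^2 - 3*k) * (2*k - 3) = -10*k^3 + 9*k^2 + 9*k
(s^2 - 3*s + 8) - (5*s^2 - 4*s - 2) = -4*s^2 + s + 10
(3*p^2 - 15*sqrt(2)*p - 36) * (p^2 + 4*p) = 3*p^4 - 15*sqrt(2)*p^3 + 12*p^3 - 60*sqrt(2)*p^2 - 36*p^2 - 144*p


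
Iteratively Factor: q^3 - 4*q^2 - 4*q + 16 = (q - 2)*(q^2 - 2*q - 8) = (q - 4)*(q - 2)*(q + 2)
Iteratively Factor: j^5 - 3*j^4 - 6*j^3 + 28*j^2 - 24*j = (j + 3)*(j^4 - 6*j^3 + 12*j^2 - 8*j) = j*(j + 3)*(j^3 - 6*j^2 + 12*j - 8) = j*(j - 2)*(j + 3)*(j^2 - 4*j + 4) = j*(j - 2)^2*(j + 3)*(j - 2)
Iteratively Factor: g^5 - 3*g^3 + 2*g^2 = (g)*(g^4 - 3*g^2 + 2*g) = g^2*(g^3 - 3*g + 2) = g^2*(g + 2)*(g^2 - 2*g + 1) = g^2*(g - 1)*(g + 2)*(g - 1)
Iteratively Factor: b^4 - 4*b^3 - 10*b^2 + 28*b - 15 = (b - 5)*(b^3 + b^2 - 5*b + 3) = (b - 5)*(b - 1)*(b^2 + 2*b - 3) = (b - 5)*(b - 1)^2*(b + 3)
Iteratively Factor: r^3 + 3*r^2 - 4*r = (r + 4)*(r^2 - r) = r*(r + 4)*(r - 1)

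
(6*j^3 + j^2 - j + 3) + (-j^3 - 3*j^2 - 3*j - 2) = 5*j^3 - 2*j^2 - 4*j + 1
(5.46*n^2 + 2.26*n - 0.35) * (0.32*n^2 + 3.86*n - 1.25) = 1.7472*n^4 + 21.7988*n^3 + 1.7866*n^2 - 4.176*n + 0.4375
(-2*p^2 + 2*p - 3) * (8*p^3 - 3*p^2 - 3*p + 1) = -16*p^5 + 22*p^4 - 24*p^3 + p^2 + 11*p - 3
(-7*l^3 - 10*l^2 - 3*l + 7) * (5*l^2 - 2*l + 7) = -35*l^5 - 36*l^4 - 44*l^3 - 29*l^2 - 35*l + 49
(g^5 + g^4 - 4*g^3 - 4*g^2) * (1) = g^5 + g^4 - 4*g^3 - 4*g^2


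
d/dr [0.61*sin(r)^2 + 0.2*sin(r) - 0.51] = (1.22*sin(r) + 0.2)*cos(r)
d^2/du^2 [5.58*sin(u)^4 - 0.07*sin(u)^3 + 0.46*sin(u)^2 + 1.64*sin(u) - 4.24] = -89.28*sin(u)^4 + 0.63*sin(u)^3 + 65.12*sin(u)^2 - 2.06*sin(u) + 0.92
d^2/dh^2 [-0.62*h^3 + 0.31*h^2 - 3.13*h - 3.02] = 0.62 - 3.72*h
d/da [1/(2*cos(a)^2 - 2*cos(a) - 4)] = (2*cos(a) - 1)*sin(a)/(2*(sin(a)^2 + cos(a) + 1)^2)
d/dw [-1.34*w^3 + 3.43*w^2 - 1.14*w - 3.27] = -4.02*w^2 + 6.86*w - 1.14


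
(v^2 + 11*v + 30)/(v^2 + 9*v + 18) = (v + 5)/(v + 3)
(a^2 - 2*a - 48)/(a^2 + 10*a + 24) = (a - 8)/(a + 4)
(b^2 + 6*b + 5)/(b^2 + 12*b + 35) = (b + 1)/(b + 7)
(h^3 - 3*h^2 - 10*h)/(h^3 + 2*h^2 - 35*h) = (h + 2)/(h + 7)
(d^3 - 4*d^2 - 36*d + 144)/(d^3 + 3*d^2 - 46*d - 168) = (d^2 - 10*d + 24)/(d^2 - 3*d - 28)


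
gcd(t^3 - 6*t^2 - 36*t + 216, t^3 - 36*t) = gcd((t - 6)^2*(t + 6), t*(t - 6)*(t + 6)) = t^2 - 36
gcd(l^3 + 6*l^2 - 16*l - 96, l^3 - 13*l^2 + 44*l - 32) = l - 4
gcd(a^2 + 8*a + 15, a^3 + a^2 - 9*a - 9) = a + 3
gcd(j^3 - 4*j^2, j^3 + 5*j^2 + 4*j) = j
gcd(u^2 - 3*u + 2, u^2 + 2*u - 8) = u - 2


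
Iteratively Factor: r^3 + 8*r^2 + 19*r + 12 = (r + 3)*(r^2 + 5*r + 4) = (r + 3)*(r + 4)*(r + 1)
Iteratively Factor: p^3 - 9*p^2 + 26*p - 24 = (p - 3)*(p^2 - 6*p + 8) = (p - 4)*(p - 3)*(p - 2)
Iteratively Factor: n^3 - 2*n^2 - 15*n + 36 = (n - 3)*(n^2 + n - 12) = (n - 3)*(n + 4)*(n - 3)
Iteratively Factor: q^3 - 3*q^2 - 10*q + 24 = (q - 4)*(q^2 + q - 6) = (q - 4)*(q - 2)*(q + 3)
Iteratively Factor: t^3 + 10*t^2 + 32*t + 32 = (t + 2)*(t^2 + 8*t + 16) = (t + 2)*(t + 4)*(t + 4)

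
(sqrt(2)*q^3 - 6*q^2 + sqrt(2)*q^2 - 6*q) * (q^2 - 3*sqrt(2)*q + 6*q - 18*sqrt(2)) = sqrt(2)*q^5 - 12*q^4 + 7*sqrt(2)*q^4 - 84*q^3 + 24*sqrt(2)*q^3 - 72*q^2 + 126*sqrt(2)*q^2 + 108*sqrt(2)*q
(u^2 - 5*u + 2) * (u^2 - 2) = u^4 - 5*u^3 + 10*u - 4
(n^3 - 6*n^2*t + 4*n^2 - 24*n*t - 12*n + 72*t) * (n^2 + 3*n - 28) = n^5 - 6*n^4*t + 7*n^4 - 42*n^3*t - 28*n^3 + 168*n^2*t - 148*n^2 + 888*n*t + 336*n - 2016*t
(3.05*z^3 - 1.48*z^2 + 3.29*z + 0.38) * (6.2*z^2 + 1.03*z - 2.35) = 18.91*z^5 - 6.0345*z^4 + 11.7061*z^3 + 9.2227*z^2 - 7.3401*z - 0.893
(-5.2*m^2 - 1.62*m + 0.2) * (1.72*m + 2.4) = -8.944*m^3 - 15.2664*m^2 - 3.544*m + 0.48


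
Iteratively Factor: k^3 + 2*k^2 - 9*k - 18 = (k + 3)*(k^2 - k - 6) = (k + 2)*(k + 3)*(k - 3)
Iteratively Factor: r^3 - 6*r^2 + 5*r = (r - 1)*(r^2 - 5*r) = (r - 5)*(r - 1)*(r)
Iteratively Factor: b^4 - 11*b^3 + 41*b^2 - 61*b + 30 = (b - 5)*(b^3 - 6*b^2 + 11*b - 6) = (b - 5)*(b - 3)*(b^2 - 3*b + 2) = (b - 5)*(b - 3)*(b - 2)*(b - 1)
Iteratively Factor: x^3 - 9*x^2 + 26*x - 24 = (x - 3)*(x^2 - 6*x + 8) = (x - 4)*(x - 3)*(x - 2)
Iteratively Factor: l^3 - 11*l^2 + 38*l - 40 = (l - 5)*(l^2 - 6*l + 8) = (l - 5)*(l - 4)*(l - 2)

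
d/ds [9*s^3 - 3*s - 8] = 27*s^2 - 3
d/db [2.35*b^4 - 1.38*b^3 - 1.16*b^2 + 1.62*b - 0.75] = 9.4*b^3 - 4.14*b^2 - 2.32*b + 1.62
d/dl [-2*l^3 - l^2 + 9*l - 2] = -6*l^2 - 2*l + 9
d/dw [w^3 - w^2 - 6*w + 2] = 3*w^2 - 2*w - 6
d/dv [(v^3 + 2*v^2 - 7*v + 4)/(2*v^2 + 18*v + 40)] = (v^2 + 10*v - 11)/(2*(v^2 + 10*v + 25))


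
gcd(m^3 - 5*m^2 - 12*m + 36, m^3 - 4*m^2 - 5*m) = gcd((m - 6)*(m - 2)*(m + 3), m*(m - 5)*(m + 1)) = 1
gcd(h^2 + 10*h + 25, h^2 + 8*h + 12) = 1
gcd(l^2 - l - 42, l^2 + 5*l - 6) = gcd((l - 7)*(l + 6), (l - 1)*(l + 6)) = l + 6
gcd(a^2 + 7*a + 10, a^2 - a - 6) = a + 2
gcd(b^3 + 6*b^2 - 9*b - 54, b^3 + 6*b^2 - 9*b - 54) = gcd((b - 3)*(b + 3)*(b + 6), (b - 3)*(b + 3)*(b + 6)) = b^3 + 6*b^2 - 9*b - 54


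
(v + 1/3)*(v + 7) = v^2 + 22*v/3 + 7/3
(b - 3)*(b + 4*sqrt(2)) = b^2 - 3*b + 4*sqrt(2)*b - 12*sqrt(2)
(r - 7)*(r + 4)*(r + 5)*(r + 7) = r^4 + 9*r^3 - 29*r^2 - 441*r - 980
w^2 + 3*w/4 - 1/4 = (w - 1/4)*(w + 1)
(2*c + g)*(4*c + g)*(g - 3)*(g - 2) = 8*c^2*g^2 - 40*c^2*g + 48*c^2 + 6*c*g^3 - 30*c*g^2 + 36*c*g + g^4 - 5*g^3 + 6*g^2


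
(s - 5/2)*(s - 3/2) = s^2 - 4*s + 15/4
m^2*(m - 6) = m^3 - 6*m^2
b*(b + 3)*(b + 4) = b^3 + 7*b^2 + 12*b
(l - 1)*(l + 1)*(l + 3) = l^3 + 3*l^2 - l - 3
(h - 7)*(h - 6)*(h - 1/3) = h^3 - 40*h^2/3 + 139*h/3 - 14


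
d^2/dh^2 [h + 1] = 0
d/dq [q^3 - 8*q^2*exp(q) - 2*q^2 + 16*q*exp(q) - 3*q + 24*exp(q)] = -8*q^2*exp(q) + 3*q^2 - 4*q + 40*exp(q) - 3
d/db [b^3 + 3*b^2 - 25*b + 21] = 3*b^2 + 6*b - 25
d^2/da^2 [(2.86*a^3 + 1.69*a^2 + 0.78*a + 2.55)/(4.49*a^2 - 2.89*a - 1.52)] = (-5.6843418860808e-14*a^5 + 1.27897692436818e-13*a^4 + 162.120842*a^3 + 453.03345*a^2 - 126.947802*a + 78.358574)/(90.518849*a^6 - 174.788067*a^5 + 20.572731*a^4 + 94.204463*a^3 - 6.964488*a^2 - 20.031168*a - 3.511808)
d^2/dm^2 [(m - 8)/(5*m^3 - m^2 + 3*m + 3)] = 2*((m - 8)*(15*m^2 - 2*m + 3)^2 + (-15*m^2 + 2*m - (m - 8)*(15*m - 1) - 3)*(5*m^3 - m^2 + 3*m + 3))/(5*m^3 - m^2 + 3*m + 3)^3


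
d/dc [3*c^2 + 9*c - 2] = 6*c + 9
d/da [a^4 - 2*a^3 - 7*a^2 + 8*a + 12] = 4*a^3 - 6*a^2 - 14*a + 8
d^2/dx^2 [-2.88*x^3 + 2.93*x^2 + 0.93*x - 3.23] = 5.86 - 17.28*x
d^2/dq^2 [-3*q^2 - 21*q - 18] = -6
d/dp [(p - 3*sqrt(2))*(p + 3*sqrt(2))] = 2*p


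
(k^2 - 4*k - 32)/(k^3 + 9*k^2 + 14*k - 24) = (k - 8)/(k^2 + 5*k - 6)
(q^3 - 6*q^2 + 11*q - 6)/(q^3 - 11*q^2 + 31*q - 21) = (q - 2)/(q - 7)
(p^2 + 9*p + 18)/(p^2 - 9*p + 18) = (p^2 + 9*p + 18)/(p^2 - 9*p + 18)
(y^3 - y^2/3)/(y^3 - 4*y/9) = 3*y*(3*y - 1)/(9*y^2 - 4)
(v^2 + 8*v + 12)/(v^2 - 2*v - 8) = (v + 6)/(v - 4)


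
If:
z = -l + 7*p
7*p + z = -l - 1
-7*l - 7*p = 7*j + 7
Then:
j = z - 3/7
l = -z - 1/2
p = -1/14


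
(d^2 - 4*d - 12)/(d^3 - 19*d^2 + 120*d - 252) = (d + 2)/(d^2 - 13*d + 42)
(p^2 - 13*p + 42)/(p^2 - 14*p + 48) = (p - 7)/(p - 8)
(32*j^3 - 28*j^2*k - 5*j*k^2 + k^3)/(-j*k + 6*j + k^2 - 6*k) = (-32*j^2 - 4*j*k + k^2)/(k - 6)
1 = 1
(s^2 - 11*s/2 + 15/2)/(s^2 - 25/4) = 2*(s - 3)/(2*s + 5)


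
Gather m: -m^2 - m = -m^2 - m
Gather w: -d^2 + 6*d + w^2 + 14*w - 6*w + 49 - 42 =-d^2 + 6*d + w^2 + 8*w + 7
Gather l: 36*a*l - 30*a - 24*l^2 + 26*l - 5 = -30*a - 24*l^2 + l*(36*a + 26) - 5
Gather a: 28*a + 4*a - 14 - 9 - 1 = 32*a - 24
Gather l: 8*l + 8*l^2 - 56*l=8*l^2 - 48*l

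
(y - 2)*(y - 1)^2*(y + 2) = y^4 - 2*y^3 - 3*y^2 + 8*y - 4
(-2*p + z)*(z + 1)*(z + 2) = -2*p*z^2 - 6*p*z - 4*p + z^3 + 3*z^2 + 2*z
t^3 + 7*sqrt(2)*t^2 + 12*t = t*(t + sqrt(2))*(t + 6*sqrt(2))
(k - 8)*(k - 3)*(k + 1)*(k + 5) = k^4 - 5*k^3 - 37*k^2 + 89*k + 120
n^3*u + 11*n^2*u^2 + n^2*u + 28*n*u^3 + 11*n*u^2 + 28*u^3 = (n + 4*u)*(n + 7*u)*(n*u + u)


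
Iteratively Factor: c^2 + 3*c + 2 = (c + 1)*(c + 2)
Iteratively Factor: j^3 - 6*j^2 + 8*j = (j - 2)*(j^2 - 4*j) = j*(j - 2)*(j - 4)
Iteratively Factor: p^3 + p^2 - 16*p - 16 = (p - 4)*(p^2 + 5*p + 4) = (p - 4)*(p + 1)*(p + 4)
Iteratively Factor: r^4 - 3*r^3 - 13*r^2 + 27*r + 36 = (r + 3)*(r^3 - 6*r^2 + 5*r + 12) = (r - 4)*(r + 3)*(r^2 - 2*r - 3) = (r - 4)*(r + 1)*(r + 3)*(r - 3)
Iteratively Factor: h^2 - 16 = (h - 4)*(h + 4)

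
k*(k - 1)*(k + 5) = k^3 + 4*k^2 - 5*k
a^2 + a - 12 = (a - 3)*(a + 4)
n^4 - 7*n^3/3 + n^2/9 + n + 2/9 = (n - 2)*(n - 1)*(n + 1/3)^2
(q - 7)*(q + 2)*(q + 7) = q^3 + 2*q^2 - 49*q - 98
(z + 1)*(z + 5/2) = z^2 + 7*z/2 + 5/2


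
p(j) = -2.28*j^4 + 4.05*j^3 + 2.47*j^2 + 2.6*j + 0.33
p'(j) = -9.12*j^3 + 12.15*j^2 + 4.94*j + 2.6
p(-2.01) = -65.02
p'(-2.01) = 115.82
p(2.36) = 2.73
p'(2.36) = -37.95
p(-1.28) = -13.56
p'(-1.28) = 35.31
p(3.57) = -144.98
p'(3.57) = -239.87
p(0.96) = 6.75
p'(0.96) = 10.47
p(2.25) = 6.38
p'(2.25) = -28.66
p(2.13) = 9.28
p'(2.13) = -19.89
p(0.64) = 3.68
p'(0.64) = 8.35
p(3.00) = -44.97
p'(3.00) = -119.47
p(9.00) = -11782.83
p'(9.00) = -5617.27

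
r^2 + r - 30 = (r - 5)*(r + 6)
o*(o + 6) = o^2 + 6*o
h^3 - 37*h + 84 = (h - 4)*(h - 3)*(h + 7)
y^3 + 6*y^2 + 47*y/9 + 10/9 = (y + 1/3)*(y + 2/3)*(y + 5)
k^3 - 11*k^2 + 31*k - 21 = (k - 7)*(k - 3)*(k - 1)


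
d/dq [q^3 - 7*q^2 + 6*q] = 3*q^2 - 14*q + 6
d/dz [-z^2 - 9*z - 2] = -2*z - 9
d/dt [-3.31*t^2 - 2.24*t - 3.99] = -6.62*t - 2.24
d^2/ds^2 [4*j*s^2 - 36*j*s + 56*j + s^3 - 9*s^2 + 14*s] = 8*j + 6*s - 18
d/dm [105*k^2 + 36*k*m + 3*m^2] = 36*k + 6*m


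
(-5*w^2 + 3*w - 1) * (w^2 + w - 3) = -5*w^4 - 2*w^3 + 17*w^2 - 10*w + 3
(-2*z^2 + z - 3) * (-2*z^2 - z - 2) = 4*z^4 + 9*z^2 + z + 6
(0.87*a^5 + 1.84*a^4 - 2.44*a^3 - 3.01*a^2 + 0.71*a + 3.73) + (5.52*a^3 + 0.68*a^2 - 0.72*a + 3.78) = 0.87*a^5 + 1.84*a^4 + 3.08*a^3 - 2.33*a^2 - 0.01*a + 7.51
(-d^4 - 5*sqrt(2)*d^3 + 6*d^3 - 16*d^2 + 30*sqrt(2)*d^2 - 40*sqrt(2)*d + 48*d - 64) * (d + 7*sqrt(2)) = -d^5 - 12*sqrt(2)*d^4 + 6*d^4 - 86*d^3 + 72*sqrt(2)*d^3 - 152*sqrt(2)*d^2 + 468*d^2 - 624*d + 336*sqrt(2)*d - 448*sqrt(2)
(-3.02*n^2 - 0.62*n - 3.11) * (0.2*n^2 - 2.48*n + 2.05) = -0.604*n^4 + 7.3656*n^3 - 5.2754*n^2 + 6.4418*n - 6.3755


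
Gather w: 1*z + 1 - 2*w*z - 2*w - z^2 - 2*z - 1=w*(-2*z - 2) - z^2 - z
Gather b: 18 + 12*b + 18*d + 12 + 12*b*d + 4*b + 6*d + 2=b*(12*d + 16) + 24*d + 32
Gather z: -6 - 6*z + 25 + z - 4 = 15 - 5*z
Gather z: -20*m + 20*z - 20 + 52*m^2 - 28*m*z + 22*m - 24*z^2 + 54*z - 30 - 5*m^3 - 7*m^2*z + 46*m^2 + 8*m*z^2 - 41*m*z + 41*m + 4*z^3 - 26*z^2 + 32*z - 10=-5*m^3 + 98*m^2 + 43*m + 4*z^3 + z^2*(8*m - 50) + z*(-7*m^2 - 69*m + 106) - 60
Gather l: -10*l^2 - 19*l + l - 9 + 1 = -10*l^2 - 18*l - 8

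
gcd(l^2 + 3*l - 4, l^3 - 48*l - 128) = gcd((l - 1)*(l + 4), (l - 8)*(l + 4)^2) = l + 4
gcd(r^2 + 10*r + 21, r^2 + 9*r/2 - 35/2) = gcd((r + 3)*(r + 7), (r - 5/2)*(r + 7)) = r + 7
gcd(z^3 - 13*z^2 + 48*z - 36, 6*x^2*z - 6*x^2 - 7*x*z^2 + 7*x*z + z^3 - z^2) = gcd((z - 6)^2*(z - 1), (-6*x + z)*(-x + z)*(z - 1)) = z - 1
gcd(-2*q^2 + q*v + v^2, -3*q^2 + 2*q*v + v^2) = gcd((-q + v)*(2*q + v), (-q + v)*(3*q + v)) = q - v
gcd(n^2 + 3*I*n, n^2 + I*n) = n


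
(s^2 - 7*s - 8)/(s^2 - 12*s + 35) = (s^2 - 7*s - 8)/(s^2 - 12*s + 35)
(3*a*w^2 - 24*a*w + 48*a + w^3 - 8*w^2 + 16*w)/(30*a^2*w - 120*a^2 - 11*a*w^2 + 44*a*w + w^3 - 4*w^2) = (3*a*w - 12*a + w^2 - 4*w)/(30*a^2 - 11*a*w + w^2)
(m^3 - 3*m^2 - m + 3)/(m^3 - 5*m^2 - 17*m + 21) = (m^2 - 2*m - 3)/(m^2 - 4*m - 21)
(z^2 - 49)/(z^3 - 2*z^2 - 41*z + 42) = (z + 7)/(z^2 + 5*z - 6)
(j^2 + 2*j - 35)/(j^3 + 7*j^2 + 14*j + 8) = (j^2 + 2*j - 35)/(j^3 + 7*j^2 + 14*j + 8)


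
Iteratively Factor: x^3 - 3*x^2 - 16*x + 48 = (x - 4)*(x^2 + x - 12) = (x - 4)*(x + 4)*(x - 3)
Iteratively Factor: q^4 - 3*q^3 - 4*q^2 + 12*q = (q - 2)*(q^3 - q^2 - 6*q) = q*(q - 2)*(q^2 - q - 6) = q*(q - 2)*(q + 2)*(q - 3)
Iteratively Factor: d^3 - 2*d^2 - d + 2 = (d - 1)*(d^2 - d - 2) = (d - 2)*(d - 1)*(d + 1)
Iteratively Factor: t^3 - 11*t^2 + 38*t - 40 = (t - 5)*(t^2 - 6*t + 8) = (t - 5)*(t - 4)*(t - 2)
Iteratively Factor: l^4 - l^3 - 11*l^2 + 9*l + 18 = (l - 3)*(l^3 + 2*l^2 - 5*l - 6) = (l - 3)*(l + 1)*(l^2 + l - 6) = (l - 3)*(l - 2)*(l + 1)*(l + 3)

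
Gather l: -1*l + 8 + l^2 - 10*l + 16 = l^2 - 11*l + 24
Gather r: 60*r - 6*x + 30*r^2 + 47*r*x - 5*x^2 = 30*r^2 + r*(47*x + 60) - 5*x^2 - 6*x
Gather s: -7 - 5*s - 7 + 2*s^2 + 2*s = 2*s^2 - 3*s - 14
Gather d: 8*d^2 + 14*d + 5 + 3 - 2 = 8*d^2 + 14*d + 6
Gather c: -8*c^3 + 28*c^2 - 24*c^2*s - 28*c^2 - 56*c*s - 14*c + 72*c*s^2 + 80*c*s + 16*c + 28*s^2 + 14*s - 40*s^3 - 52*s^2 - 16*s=-8*c^3 - 24*c^2*s + c*(72*s^2 + 24*s + 2) - 40*s^3 - 24*s^2 - 2*s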